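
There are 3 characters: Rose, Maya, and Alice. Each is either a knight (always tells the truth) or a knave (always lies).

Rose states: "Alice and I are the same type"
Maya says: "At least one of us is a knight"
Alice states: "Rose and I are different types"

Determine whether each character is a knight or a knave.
Rose is a knave.
Maya is a knight.
Alice is a knight.

Verification:
- Rose (knave) says "Alice and I are the same type" - this is FALSE (a lie) because Rose is a knave and Alice is a knight.
- Maya (knight) says "At least one of us is a knight" - this is TRUE because Maya and Alice are knights.
- Alice (knight) says "Rose and I are different types" - this is TRUE because Alice is a knight and Rose is a knave.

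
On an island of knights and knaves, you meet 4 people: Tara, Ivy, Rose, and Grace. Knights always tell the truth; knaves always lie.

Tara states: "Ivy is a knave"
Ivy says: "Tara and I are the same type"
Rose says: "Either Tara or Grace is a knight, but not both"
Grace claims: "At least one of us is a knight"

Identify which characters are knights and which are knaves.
Tara is a knight.
Ivy is a knave.
Rose is a knave.
Grace is a knight.

Verification:
- Tara (knight) says "Ivy is a knave" - this is TRUE because Ivy is a knave.
- Ivy (knave) says "Tara and I are the same type" - this is FALSE (a lie) because Ivy is a knave and Tara is a knight.
- Rose (knave) says "Either Tara or Grace is a knight, but not both" - this is FALSE (a lie) because Tara is a knight and Grace is a knight.
- Grace (knight) says "At least one of us is a knight" - this is TRUE because Tara and Grace are knights.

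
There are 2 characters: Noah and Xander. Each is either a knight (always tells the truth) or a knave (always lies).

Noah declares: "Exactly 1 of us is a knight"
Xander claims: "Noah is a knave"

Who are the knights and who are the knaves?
Noah is a knight.
Xander is a knave.

Verification:
- Noah (knight) says "Exactly 1 of us is a knight" - this is TRUE because there are 1 knights.
- Xander (knave) says "Noah is a knave" - this is FALSE (a lie) because Noah is a knight.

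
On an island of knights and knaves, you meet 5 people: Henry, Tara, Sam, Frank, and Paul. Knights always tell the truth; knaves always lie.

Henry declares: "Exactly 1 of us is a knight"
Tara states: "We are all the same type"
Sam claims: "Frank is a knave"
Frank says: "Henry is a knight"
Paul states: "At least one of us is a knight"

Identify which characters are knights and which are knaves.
Henry is a knave.
Tara is a knave.
Sam is a knight.
Frank is a knave.
Paul is a knight.

Verification:
- Henry (knave) says "Exactly 1 of us is a knight" - this is FALSE (a lie) because there are 2 knights.
- Tara (knave) says "We are all the same type" - this is FALSE (a lie) because Sam and Paul are knights and Henry, Tara, and Frank are knaves.
- Sam (knight) says "Frank is a knave" - this is TRUE because Frank is a knave.
- Frank (knave) says "Henry is a knight" - this is FALSE (a lie) because Henry is a knave.
- Paul (knight) says "At least one of us is a knight" - this is TRUE because Sam and Paul are knights.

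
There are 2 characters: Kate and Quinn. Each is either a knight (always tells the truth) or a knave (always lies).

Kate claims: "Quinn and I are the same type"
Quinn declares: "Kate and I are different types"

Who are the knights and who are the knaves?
Kate is a knave.
Quinn is a knight.

Verification:
- Kate (knave) says "Quinn and I are the same type" - this is FALSE (a lie) because Kate is a knave and Quinn is a knight.
- Quinn (knight) says "Kate and I are different types" - this is TRUE because Quinn is a knight and Kate is a knave.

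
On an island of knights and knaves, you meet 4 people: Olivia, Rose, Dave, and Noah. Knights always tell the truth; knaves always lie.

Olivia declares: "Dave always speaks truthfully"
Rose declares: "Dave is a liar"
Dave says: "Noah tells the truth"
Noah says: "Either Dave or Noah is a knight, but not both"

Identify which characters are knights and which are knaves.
Olivia is a knave.
Rose is a knight.
Dave is a knave.
Noah is a knave.

Verification:
- Olivia (knave) says "Dave always speaks truthfully" - this is FALSE (a lie) because Dave is a knave.
- Rose (knight) says "Dave is a liar" - this is TRUE because Dave is a knave.
- Dave (knave) says "Noah tells the truth" - this is FALSE (a lie) because Noah is a knave.
- Noah (knave) says "Either Dave or Noah is a knight, but not both" - this is FALSE (a lie) because Dave is a knave and Noah is a knave.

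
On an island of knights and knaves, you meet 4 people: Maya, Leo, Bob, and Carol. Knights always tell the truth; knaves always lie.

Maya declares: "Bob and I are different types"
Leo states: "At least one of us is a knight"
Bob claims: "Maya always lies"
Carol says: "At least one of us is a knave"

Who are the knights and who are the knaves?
Maya is a knight.
Leo is a knight.
Bob is a knave.
Carol is a knight.

Verification:
- Maya (knight) says "Bob and I are different types" - this is TRUE because Maya is a knight and Bob is a knave.
- Leo (knight) says "At least one of us is a knight" - this is TRUE because Maya, Leo, and Carol are knights.
- Bob (knave) says "Maya always lies" - this is FALSE (a lie) because Maya is a knight.
- Carol (knight) says "At least one of us is a knave" - this is TRUE because Bob is a knave.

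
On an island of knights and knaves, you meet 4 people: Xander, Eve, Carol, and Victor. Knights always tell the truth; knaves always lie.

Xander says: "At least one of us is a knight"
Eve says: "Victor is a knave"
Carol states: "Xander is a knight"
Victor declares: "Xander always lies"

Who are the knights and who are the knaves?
Xander is a knight.
Eve is a knight.
Carol is a knight.
Victor is a knave.

Verification:
- Xander (knight) says "At least one of us is a knight" - this is TRUE because Xander, Eve, and Carol are knights.
- Eve (knight) says "Victor is a knave" - this is TRUE because Victor is a knave.
- Carol (knight) says "Xander is a knight" - this is TRUE because Xander is a knight.
- Victor (knave) says "Xander always lies" - this is FALSE (a lie) because Xander is a knight.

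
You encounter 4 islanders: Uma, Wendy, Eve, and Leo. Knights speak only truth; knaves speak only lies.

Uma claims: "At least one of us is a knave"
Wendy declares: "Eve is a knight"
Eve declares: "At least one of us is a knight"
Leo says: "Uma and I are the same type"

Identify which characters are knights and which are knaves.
Uma is a knight.
Wendy is a knight.
Eve is a knight.
Leo is a knave.

Verification:
- Uma (knight) says "At least one of us is a knave" - this is TRUE because Leo is a knave.
- Wendy (knight) says "Eve is a knight" - this is TRUE because Eve is a knight.
- Eve (knight) says "At least one of us is a knight" - this is TRUE because Uma, Wendy, and Eve are knights.
- Leo (knave) says "Uma and I are the same type" - this is FALSE (a lie) because Leo is a knave and Uma is a knight.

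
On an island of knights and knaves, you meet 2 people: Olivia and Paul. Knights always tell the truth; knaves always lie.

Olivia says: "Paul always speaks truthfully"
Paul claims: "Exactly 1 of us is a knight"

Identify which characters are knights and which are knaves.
Olivia is a knave.
Paul is a knave.

Verification:
- Olivia (knave) says "Paul always speaks truthfully" - this is FALSE (a lie) because Paul is a knave.
- Paul (knave) says "Exactly 1 of us is a knight" - this is FALSE (a lie) because there are 0 knights.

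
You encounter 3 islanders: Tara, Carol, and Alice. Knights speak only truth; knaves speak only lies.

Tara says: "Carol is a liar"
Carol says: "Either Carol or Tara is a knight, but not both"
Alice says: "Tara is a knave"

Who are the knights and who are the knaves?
Tara is a knave.
Carol is a knight.
Alice is a knight.

Verification:
- Tara (knave) says "Carol is a liar" - this is FALSE (a lie) because Carol is a knight.
- Carol (knight) says "Either Carol or Tara is a knight, but not both" - this is TRUE because Carol is a knight and Tara is a knave.
- Alice (knight) says "Tara is a knave" - this is TRUE because Tara is a knave.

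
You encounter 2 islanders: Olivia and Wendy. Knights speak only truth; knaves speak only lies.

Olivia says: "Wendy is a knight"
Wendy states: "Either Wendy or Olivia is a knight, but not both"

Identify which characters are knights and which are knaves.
Olivia is a knave.
Wendy is a knave.

Verification:
- Olivia (knave) says "Wendy is a knight" - this is FALSE (a lie) because Wendy is a knave.
- Wendy (knave) says "Either Wendy or Olivia is a knight, but not both" - this is FALSE (a lie) because Wendy is a knave and Olivia is a knave.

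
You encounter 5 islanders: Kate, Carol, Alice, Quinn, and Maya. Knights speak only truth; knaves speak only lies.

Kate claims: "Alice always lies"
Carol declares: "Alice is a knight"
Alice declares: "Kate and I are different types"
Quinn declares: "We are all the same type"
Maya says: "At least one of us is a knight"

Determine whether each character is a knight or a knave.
Kate is a knave.
Carol is a knight.
Alice is a knight.
Quinn is a knave.
Maya is a knight.

Verification:
- Kate (knave) says "Alice always lies" - this is FALSE (a lie) because Alice is a knight.
- Carol (knight) says "Alice is a knight" - this is TRUE because Alice is a knight.
- Alice (knight) says "Kate and I are different types" - this is TRUE because Alice is a knight and Kate is a knave.
- Quinn (knave) says "We are all the same type" - this is FALSE (a lie) because Carol, Alice, and Maya are knights and Kate and Quinn are knaves.
- Maya (knight) says "At least one of us is a knight" - this is TRUE because Carol, Alice, and Maya are knights.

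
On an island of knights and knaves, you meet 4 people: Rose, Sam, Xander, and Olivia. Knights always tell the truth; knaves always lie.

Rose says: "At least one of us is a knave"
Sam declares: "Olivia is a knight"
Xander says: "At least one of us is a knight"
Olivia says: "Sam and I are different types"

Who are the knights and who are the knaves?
Rose is a knight.
Sam is a knave.
Xander is a knight.
Olivia is a knave.

Verification:
- Rose (knight) says "At least one of us is a knave" - this is TRUE because Sam and Olivia are knaves.
- Sam (knave) says "Olivia is a knight" - this is FALSE (a lie) because Olivia is a knave.
- Xander (knight) says "At least one of us is a knight" - this is TRUE because Rose and Xander are knights.
- Olivia (knave) says "Sam and I are different types" - this is FALSE (a lie) because Olivia is a knave and Sam is a knave.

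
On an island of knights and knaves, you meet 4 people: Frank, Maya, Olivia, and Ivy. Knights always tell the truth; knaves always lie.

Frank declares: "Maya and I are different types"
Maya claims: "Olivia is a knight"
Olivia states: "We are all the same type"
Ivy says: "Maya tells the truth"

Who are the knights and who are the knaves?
Frank is a knight.
Maya is a knave.
Olivia is a knave.
Ivy is a knave.

Verification:
- Frank (knight) says "Maya and I are different types" - this is TRUE because Frank is a knight and Maya is a knave.
- Maya (knave) says "Olivia is a knight" - this is FALSE (a lie) because Olivia is a knave.
- Olivia (knave) says "We are all the same type" - this is FALSE (a lie) because Frank is a knight and Maya, Olivia, and Ivy are knaves.
- Ivy (knave) says "Maya tells the truth" - this is FALSE (a lie) because Maya is a knave.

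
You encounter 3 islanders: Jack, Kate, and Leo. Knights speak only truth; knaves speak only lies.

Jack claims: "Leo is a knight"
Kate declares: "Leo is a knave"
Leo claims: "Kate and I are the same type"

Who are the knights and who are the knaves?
Jack is a knave.
Kate is a knight.
Leo is a knave.

Verification:
- Jack (knave) says "Leo is a knight" - this is FALSE (a lie) because Leo is a knave.
- Kate (knight) says "Leo is a knave" - this is TRUE because Leo is a knave.
- Leo (knave) says "Kate and I are the same type" - this is FALSE (a lie) because Leo is a knave and Kate is a knight.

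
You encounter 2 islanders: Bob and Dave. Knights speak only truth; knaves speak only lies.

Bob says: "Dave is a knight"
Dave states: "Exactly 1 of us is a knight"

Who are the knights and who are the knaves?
Bob is a knave.
Dave is a knave.

Verification:
- Bob (knave) says "Dave is a knight" - this is FALSE (a lie) because Dave is a knave.
- Dave (knave) says "Exactly 1 of us is a knight" - this is FALSE (a lie) because there are 0 knights.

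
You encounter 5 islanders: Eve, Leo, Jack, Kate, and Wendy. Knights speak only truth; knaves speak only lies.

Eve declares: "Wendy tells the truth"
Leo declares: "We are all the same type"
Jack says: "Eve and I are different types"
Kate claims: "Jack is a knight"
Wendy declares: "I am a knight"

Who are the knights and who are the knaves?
Eve is a knave.
Leo is a knave.
Jack is a knight.
Kate is a knight.
Wendy is a knave.

Verification:
- Eve (knave) says "Wendy tells the truth" - this is FALSE (a lie) because Wendy is a knave.
- Leo (knave) says "We are all the same type" - this is FALSE (a lie) because Jack and Kate are knights and Eve, Leo, and Wendy are knaves.
- Jack (knight) says "Eve and I are different types" - this is TRUE because Jack is a knight and Eve is a knave.
- Kate (knight) says "Jack is a knight" - this is TRUE because Jack is a knight.
- Wendy (knave) says "I am a knight" - this is FALSE (a lie) because Wendy is a knave.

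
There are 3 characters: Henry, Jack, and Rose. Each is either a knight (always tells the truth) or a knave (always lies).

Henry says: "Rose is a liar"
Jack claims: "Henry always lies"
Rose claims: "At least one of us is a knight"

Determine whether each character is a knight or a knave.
Henry is a knave.
Jack is a knight.
Rose is a knight.

Verification:
- Henry (knave) says "Rose is a liar" - this is FALSE (a lie) because Rose is a knight.
- Jack (knight) says "Henry always lies" - this is TRUE because Henry is a knave.
- Rose (knight) says "At least one of us is a knight" - this is TRUE because Jack and Rose are knights.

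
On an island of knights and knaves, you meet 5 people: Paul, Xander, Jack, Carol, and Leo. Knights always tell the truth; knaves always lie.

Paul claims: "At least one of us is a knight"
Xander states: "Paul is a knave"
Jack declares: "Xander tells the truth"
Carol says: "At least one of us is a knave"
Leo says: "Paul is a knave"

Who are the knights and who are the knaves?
Paul is a knight.
Xander is a knave.
Jack is a knave.
Carol is a knight.
Leo is a knave.

Verification:
- Paul (knight) says "At least one of us is a knight" - this is TRUE because Paul and Carol are knights.
- Xander (knave) says "Paul is a knave" - this is FALSE (a lie) because Paul is a knight.
- Jack (knave) says "Xander tells the truth" - this is FALSE (a lie) because Xander is a knave.
- Carol (knight) says "At least one of us is a knave" - this is TRUE because Xander, Jack, and Leo are knaves.
- Leo (knave) says "Paul is a knave" - this is FALSE (a lie) because Paul is a knight.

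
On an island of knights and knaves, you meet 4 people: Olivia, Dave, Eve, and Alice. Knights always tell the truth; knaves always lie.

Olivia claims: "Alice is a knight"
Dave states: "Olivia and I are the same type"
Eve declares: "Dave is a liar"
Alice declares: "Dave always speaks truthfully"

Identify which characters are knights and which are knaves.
Olivia is a knight.
Dave is a knight.
Eve is a knave.
Alice is a knight.

Verification:
- Olivia (knight) says "Alice is a knight" - this is TRUE because Alice is a knight.
- Dave (knight) says "Olivia and I are the same type" - this is TRUE because Dave is a knight and Olivia is a knight.
- Eve (knave) says "Dave is a liar" - this is FALSE (a lie) because Dave is a knight.
- Alice (knight) says "Dave always speaks truthfully" - this is TRUE because Dave is a knight.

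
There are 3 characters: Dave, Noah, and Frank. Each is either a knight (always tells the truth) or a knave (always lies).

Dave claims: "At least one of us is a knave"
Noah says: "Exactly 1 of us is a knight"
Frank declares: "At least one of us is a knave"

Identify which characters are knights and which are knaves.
Dave is a knight.
Noah is a knave.
Frank is a knight.

Verification:
- Dave (knight) says "At least one of us is a knave" - this is TRUE because Noah is a knave.
- Noah (knave) says "Exactly 1 of us is a knight" - this is FALSE (a lie) because there are 2 knights.
- Frank (knight) says "At least one of us is a knave" - this is TRUE because Noah is a knave.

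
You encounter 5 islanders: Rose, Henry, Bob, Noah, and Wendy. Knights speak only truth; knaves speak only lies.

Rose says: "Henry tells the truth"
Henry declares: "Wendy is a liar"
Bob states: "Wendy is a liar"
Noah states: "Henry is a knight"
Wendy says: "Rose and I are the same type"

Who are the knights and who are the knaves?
Rose is a knight.
Henry is a knight.
Bob is a knight.
Noah is a knight.
Wendy is a knave.

Verification:
- Rose (knight) says "Henry tells the truth" - this is TRUE because Henry is a knight.
- Henry (knight) says "Wendy is a liar" - this is TRUE because Wendy is a knave.
- Bob (knight) says "Wendy is a liar" - this is TRUE because Wendy is a knave.
- Noah (knight) says "Henry is a knight" - this is TRUE because Henry is a knight.
- Wendy (knave) says "Rose and I are the same type" - this is FALSE (a lie) because Wendy is a knave and Rose is a knight.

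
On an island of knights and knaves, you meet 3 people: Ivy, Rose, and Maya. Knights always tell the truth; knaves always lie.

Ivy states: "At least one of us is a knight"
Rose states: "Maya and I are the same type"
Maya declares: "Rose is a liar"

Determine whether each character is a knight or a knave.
Ivy is a knight.
Rose is a knave.
Maya is a knight.

Verification:
- Ivy (knight) says "At least one of us is a knight" - this is TRUE because Ivy and Maya are knights.
- Rose (knave) says "Maya and I are the same type" - this is FALSE (a lie) because Rose is a knave and Maya is a knight.
- Maya (knight) says "Rose is a liar" - this is TRUE because Rose is a knave.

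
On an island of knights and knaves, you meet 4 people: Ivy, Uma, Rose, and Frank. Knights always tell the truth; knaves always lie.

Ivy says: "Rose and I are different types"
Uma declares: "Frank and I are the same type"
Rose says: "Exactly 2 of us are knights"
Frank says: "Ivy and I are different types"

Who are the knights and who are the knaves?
Ivy is a knave.
Uma is a knave.
Rose is a knave.
Frank is a knight.

Verification:
- Ivy (knave) says "Rose and I are different types" - this is FALSE (a lie) because Ivy is a knave and Rose is a knave.
- Uma (knave) says "Frank and I are the same type" - this is FALSE (a lie) because Uma is a knave and Frank is a knight.
- Rose (knave) says "Exactly 2 of us are knights" - this is FALSE (a lie) because there are 1 knights.
- Frank (knight) says "Ivy and I are different types" - this is TRUE because Frank is a knight and Ivy is a knave.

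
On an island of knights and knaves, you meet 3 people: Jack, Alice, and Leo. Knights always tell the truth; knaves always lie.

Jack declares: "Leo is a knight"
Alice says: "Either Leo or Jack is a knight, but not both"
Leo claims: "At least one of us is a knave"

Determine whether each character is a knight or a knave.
Jack is a knight.
Alice is a knave.
Leo is a knight.

Verification:
- Jack (knight) says "Leo is a knight" - this is TRUE because Leo is a knight.
- Alice (knave) says "Either Leo or Jack is a knight, but not both" - this is FALSE (a lie) because Leo is a knight and Jack is a knight.
- Leo (knight) says "At least one of us is a knave" - this is TRUE because Alice is a knave.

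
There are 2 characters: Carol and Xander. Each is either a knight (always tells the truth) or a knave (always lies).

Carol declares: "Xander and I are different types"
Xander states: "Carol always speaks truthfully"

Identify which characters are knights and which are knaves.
Carol is a knave.
Xander is a knave.

Verification:
- Carol (knave) says "Xander and I are different types" - this is FALSE (a lie) because Carol is a knave and Xander is a knave.
- Xander (knave) says "Carol always speaks truthfully" - this is FALSE (a lie) because Carol is a knave.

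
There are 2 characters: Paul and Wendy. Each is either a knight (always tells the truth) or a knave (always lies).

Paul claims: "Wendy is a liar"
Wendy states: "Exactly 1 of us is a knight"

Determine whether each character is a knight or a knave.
Paul is a knave.
Wendy is a knight.

Verification:
- Paul (knave) says "Wendy is a liar" - this is FALSE (a lie) because Wendy is a knight.
- Wendy (knight) says "Exactly 1 of us is a knight" - this is TRUE because there are 1 knights.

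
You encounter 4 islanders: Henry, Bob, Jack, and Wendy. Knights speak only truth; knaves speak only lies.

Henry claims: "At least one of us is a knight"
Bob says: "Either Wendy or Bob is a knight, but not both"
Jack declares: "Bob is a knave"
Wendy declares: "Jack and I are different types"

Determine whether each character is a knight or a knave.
Henry is a knight.
Bob is a knight.
Jack is a knave.
Wendy is a knave.

Verification:
- Henry (knight) says "At least one of us is a knight" - this is TRUE because Henry and Bob are knights.
- Bob (knight) says "Either Wendy or Bob is a knight, but not both" - this is TRUE because Wendy is a knave and Bob is a knight.
- Jack (knave) says "Bob is a knave" - this is FALSE (a lie) because Bob is a knight.
- Wendy (knave) says "Jack and I are different types" - this is FALSE (a lie) because Wendy is a knave and Jack is a knave.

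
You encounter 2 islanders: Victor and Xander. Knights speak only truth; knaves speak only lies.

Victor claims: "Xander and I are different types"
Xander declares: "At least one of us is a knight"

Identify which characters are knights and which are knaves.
Victor is a knave.
Xander is a knave.

Verification:
- Victor (knave) says "Xander and I are different types" - this is FALSE (a lie) because Victor is a knave and Xander is a knave.
- Xander (knave) says "At least one of us is a knight" - this is FALSE (a lie) because no one is a knight.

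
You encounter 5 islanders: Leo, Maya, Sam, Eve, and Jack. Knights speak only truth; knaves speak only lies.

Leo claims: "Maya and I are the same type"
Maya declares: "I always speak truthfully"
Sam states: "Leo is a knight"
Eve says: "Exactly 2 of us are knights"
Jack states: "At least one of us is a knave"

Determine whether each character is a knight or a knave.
Leo is a knight.
Maya is a knight.
Sam is a knight.
Eve is a knave.
Jack is a knight.

Verification:
- Leo (knight) says "Maya and I are the same type" - this is TRUE because Leo is a knight and Maya is a knight.
- Maya (knight) says "I always speak truthfully" - this is TRUE because Maya is a knight.
- Sam (knight) says "Leo is a knight" - this is TRUE because Leo is a knight.
- Eve (knave) says "Exactly 2 of us are knights" - this is FALSE (a lie) because there are 4 knights.
- Jack (knight) says "At least one of us is a knave" - this is TRUE because Eve is a knave.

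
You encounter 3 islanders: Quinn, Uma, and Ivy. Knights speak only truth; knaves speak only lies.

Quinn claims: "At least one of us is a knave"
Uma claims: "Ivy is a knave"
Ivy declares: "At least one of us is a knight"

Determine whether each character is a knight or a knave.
Quinn is a knight.
Uma is a knave.
Ivy is a knight.

Verification:
- Quinn (knight) says "At least one of us is a knave" - this is TRUE because Uma is a knave.
- Uma (knave) says "Ivy is a knave" - this is FALSE (a lie) because Ivy is a knight.
- Ivy (knight) says "At least one of us is a knight" - this is TRUE because Quinn and Ivy are knights.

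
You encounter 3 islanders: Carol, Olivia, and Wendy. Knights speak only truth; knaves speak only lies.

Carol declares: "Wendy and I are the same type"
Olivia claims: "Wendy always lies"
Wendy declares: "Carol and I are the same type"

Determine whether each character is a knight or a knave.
Carol is a knight.
Olivia is a knave.
Wendy is a knight.

Verification:
- Carol (knight) says "Wendy and I are the same type" - this is TRUE because Carol is a knight and Wendy is a knight.
- Olivia (knave) says "Wendy always lies" - this is FALSE (a lie) because Wendy is a knight.
- Wendy (knight) says "Carol and I are the same type" - this is TRUE because Wendy is a knight and Carol is a knight.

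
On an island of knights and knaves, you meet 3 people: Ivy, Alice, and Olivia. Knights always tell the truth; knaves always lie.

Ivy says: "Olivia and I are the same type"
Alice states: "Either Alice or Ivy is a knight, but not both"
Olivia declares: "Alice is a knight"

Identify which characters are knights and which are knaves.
Ivy is a knave.
Alice is a knight.
Olivia is a knight.

Verification:
- Ivy (knave) says "Olivia and I are the same type" - this is FALSE (a lie) because Ivy is a knave and Olivia is a knight.
- Alice (knight) says "Either Alice or Ivy is a knight, but not both" - this is TRUE because Alice is a knight and Ivy is a knave.
- Olivia (knight) says "Alice is a knight" - this is TRUE because Alice is a knight.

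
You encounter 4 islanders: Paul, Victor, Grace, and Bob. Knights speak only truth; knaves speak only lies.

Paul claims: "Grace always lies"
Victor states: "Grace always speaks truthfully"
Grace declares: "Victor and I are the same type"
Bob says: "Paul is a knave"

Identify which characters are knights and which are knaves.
Paul is a knave.
Victor is a knight.
Grace is a knight.
Bob is a knight.

Verification:
- Paul (knave) says "Grace always lies" - this is FALSE (a lie) because Grace is a knight.
- Victor (knight) says "Grace always speaks truthfully" - this is TRUE because Grace is a knight.
- Grace (knight) says "Victor and I are the same type" - this is TRUE because Grace is a knight and Victor is a knight.
- Bob (knight) says "Paul is a knave" - this is TRUE because Paul is a knave.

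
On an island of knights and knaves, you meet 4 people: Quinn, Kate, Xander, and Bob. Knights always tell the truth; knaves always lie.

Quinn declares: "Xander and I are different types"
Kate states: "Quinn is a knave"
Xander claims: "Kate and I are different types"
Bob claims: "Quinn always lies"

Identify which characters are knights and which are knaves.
Quinn is a knight.
Kate is a knave.
Xander is a knave.
Bob is a knave.

Verification:
- Quinn (knight) says "Xander and I are different types" - this is TRUE because Quinn is a knight and Xander is a knave.
- Kate (knave) says "Quinn is a knave" - this is FALSE (a lie) because Quinn is a knight.
- Xander (knave) says "Kate and I are different types" - this is FALSE (a lie) because Xander is a knave and Kate is a knave.
- Bob (knave) says "Quinn always lies" - this is FALSE (a lie) because Quinn is a knight.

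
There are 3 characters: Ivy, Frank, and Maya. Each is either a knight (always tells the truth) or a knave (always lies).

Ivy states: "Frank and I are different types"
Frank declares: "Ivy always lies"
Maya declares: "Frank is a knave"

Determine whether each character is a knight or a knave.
Ivy is a knight.
Frank is a knave.
Maya is a knight.

Verification:
- Ivy (knight) says "Frank and I are different types" - this is TRUE because Ivy is a knight and Frank is a knave.
- Frank (knave) says "Ivy always lies" - this is FALSE (a lie) because Ivy is a knight.
- Maya (knight) says "Frank is a knave" - this is TRUE because Frank is a knave.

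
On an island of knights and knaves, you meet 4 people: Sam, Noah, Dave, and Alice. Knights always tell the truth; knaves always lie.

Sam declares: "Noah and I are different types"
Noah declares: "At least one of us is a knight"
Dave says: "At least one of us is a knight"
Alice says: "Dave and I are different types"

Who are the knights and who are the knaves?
Sam is a knave.
Noah is a knave.
Dave is a knave.
Alice is a knave.

Verification:
- Sam (knave) says "Noah and I are different types" - this is FALSE (a lie) because Sam is a knave and Noah is a knave.
- Noah (knave) says "At least one of us is a knight" - this is FALSE (a lie) because no one is a knight.
- Dave (knave) says "At least one of us is a knight" - this is FALSE (a lie) because no one is a knight.
- Alice (knave) says "Dave and I are different types" - this is FALSE (a lie) because Alice is a knave and Dave is a knave.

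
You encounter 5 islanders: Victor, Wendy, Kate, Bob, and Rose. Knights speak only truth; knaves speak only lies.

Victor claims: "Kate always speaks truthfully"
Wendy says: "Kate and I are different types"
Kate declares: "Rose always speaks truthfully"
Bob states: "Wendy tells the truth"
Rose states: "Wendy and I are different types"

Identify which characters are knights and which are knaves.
Victor is a knave.
Wendy is a knave.
Kate is a knave.
Bob is a knave.
Rose is a knave.

Verification:
- Victor (knave) says "Kate always speaks truthfully" - this is FALSE (a lie) because Kate is a knave.
- Wendy (knave) says "Kate and I are different types" - this is FALSE (a lie) because Wendy is a knave and Kate is a knave.
- Kate (knave) says "Rose always speaks truthfully" - this is FALSE (a lie) because Rose is a knave.
- Bob (knave) says "Wendy tells the truth" - this is FALSE (a lie) because Wendy is a knave.
- Rose (knave) says "Wendy and I are different types" - this is FALSE (a lie) because Rose is a knave and Wendy is a knave.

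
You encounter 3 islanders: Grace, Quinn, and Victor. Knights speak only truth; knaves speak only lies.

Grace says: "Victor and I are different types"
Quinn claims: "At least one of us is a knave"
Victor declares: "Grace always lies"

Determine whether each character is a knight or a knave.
Grace is a knight.
Quinn is a knight.
Victor is a knave.

Verification:
- Grace (knight) says "Victor and I are different types" - this is TRUE because Grace is a knight and Victor is a knave.
- Quinn (knight) says "At least one of us is a knave" - this is TRUE because Victor is a knave.
- Victor (knave) says "Grace always lies" - this is FALSE (a lie) because Grace is a knight.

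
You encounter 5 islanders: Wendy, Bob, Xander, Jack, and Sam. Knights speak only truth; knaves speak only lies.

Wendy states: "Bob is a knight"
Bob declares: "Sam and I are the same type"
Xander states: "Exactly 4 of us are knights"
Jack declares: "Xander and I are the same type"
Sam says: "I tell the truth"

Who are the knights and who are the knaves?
Wendy is a knight.
Bob is a knight.
Xander is a knight.
Jack is a knave.
Sam is a knight.

Verification:
- Wendy (knight) says "Bob is a knight" - this is TRUE because Bob is a knight.
- Bob (knight) says "Sam and I are the same type" - this is TRUE because Bob is a knight and Sam is a knight.
- Xander (knight) says "Exactly 4 of us are knights" - this is TRUE because there are 4 knights.
- Jack (knave) says "Xander and I are the same type" - this is FALSE (a lie) because Jack is a knave and Xander is a knight.
- Sam (knight) says "I tell the truth" - this is TRUE because Sam is a knight.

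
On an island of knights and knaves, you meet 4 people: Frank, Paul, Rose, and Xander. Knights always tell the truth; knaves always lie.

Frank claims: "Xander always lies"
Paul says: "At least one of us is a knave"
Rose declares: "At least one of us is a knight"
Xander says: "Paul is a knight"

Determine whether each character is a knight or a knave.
Frank is a knave.
Paul is a knight.
Rose is a knight.
Xander is a knight.

Verification:
- Frank (knave) says "Xander always lies" - this is FALSE (a lie) because Xander is a knight.
- Paul (knight) says "At least one of us is a knave" - this is TRUE because Frank is a knave.
- Rose (knight) says "At least one of us is a knight" - this is TRUE because Paul, Rose, and Xander are knights.
- Xander (knight) says "Paul is a knight" - this is TRUE because Paul is a knight.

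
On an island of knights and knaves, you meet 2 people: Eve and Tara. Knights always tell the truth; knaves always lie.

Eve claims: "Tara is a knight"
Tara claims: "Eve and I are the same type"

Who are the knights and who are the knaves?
Eve is a knight.
Tara is a knight.

Verification:
- Eve (knight) says "Tara is a knight" - this is TRUE because Tara is a knight.
- Tara (knight) says "Eve and I are the same type" - this is TRUE because Tara is a knight and Eve is a knight.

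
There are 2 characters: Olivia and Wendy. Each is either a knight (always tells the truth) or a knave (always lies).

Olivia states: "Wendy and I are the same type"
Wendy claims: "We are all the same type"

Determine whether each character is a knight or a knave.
Olivia is a knight.
Wendy is a knight.

Verification:
- Olivia (knight) says "Wendy and I are the same type" - this is TRUE because Olivia is a knight and Wendy is a knight.
- Wendy (knight) says "We are all the same type" - this is TRUE because Olivia and Wendy are knights.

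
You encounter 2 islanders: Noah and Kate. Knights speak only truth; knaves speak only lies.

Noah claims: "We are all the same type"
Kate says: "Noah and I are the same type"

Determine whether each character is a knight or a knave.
Noah is a knight.
Kate is a knight.

Verification:
- Noah (knight) says "We are all the same type" - this is TRUE because Noah and Kate are knights.
- Kate (knight) says "Noah and I are the same type" - this is TRUE because Kate is a knight and Noah is a knight.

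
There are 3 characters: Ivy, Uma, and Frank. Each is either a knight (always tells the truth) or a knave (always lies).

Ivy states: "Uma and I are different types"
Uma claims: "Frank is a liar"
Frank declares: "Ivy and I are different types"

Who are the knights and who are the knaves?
Ivy is a knave.
Uma is a knave.
Frank is a knight.

Verification:
- Ivy (knave) says "Uma and I are different types" - this is FALSE (a lie) because Ivy is a knave and Uma is a knave.
- Uma (knave) says "Frank is a liar" - this is FALSE (a lie) because Frank is a knight.
- Frank (knight) says "Ivy and I are different types" - this is TRUE because Frank is a knight and Ivy is a knave.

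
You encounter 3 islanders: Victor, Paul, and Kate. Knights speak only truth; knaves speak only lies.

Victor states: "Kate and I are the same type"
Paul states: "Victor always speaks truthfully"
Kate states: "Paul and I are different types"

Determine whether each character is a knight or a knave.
Victor is a knave.
Paul is a knave.
Kate is a knight.

Verification:
- Victor (knave) says "Kate and I are the same type" - this is FALSE (a lie) because Victor is a knave and Kate is a knight.
- Paul (knave) says "Victor always speaks truthfully" - this is FALSE (a lie) because Victor is a knave.
- Kate (knight) says "Paul and I are different types" - this is TRUE because Kate is a knight and Paul is a knave.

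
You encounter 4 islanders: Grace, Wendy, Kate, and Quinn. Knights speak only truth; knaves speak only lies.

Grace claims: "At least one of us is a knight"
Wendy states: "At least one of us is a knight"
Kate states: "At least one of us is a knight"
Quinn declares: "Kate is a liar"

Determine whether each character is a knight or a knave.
Grace is a knight.
Wendy is a knight.
Kate is a knight.
Quinn is a knave.

Verification:
- Grace (knight) says "At least one of us is a knight" - this is TRUE because Grace, Wendy, and Kate are knights.
- Wendy (knight) says "At least one of us is a knight" - this is TRUE because Grace, Wendy, and Kate are knights.
- Kate (knight) says "At least one of us is a knight" - this is TRUE because Grace, Wendy, and Kate are knights.
- Quinn (knave) says "Kate is a liar" - this is FALSE (a lie) because Kate is a knight.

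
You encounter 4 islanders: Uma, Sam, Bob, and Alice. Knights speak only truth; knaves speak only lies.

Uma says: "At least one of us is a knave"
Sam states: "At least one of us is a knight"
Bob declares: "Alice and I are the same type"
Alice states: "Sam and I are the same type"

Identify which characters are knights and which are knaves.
Uma is a knight.
Sam is a knight.
Bob is a knave.
Alice is a knight.

Verification:
- Uma (knight) says "At least one of us is a knave" - this is TRUE because Bob is a knave.
- Sam (knight) says "At least one of us is a knight" - this is TRUE because Uma, Sam, and Alice are knights.
- Bob (knave) says "Alice and I are the same type" - this is FALSE (a lie) because Bob is a knave and Alice is a knight.
- Alice (knight) says "Sam and I are the same type" - this is TRUE because Alice is a knight and Sam is a knight.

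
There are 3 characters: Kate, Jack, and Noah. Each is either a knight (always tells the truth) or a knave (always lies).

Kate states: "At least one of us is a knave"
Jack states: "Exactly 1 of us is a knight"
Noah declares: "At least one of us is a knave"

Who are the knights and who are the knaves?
Kate is a knight.
Jack is a knave.
Noah is a knight.

Verification:
- Kate (knight) says "At least one of us is a knave" - this is TRUE because Jack is a knave.
- Jack (knave) says "Exactly 1 of us is a knight" - this is FALSE (a lie) because there are 2 knights.
- Noah (knight) says "At least one of us is a knave" - this is TRUE because Jack is a knave.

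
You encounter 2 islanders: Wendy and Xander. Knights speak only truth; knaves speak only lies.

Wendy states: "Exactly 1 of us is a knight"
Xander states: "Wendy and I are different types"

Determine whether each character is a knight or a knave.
Wendy is a knave.
Xander is a knave.

Verification:
- Wendy (knave) says "Exactly 1 of us is a knight" - this is FALSE (a lie) because there are 0 knights.
- Xander (knave) says "Wendy and I are different types" - this is FALSE (a lie) because Xander is a knave and Wendy is a knave.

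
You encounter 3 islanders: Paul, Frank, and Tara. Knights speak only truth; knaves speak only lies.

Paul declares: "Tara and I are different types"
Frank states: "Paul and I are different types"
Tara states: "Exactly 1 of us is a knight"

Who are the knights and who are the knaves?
Paul is a knave.
Frank is a knave.
Tara is a knave.

Verification:
- Paul (knave) says "Tara and I are different types" - this is FALSE (a lie) because Paul is a knave and Tara is a knave.
- Frank (knave) says "Paul and I are different types" - this is FALSE (a lie) because Frank is a knave and Paul is a knave.
- Tara (knave) says "Exactly 1 of us is a knight" - this is FALSE (a lie) because there are 0 knights.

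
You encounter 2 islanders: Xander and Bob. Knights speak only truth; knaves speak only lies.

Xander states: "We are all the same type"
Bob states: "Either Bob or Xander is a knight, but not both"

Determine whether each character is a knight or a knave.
Xander is a knave.
Bob is a knight.

Verification:
- Xander (knave) says "We are all the same type" - this is FALSE (a lie) because Bob is a knight and Xander is a knave.
- Bob (knight) says "Either Bob or Xander is a knight, but not both" - this is TRUE because Bob is a knight and Xander is a knave.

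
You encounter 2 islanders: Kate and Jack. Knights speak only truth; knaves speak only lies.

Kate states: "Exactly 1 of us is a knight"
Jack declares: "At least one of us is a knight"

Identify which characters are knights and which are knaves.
Kate is a knave.
Jack is a knave.

Verification:
- Kate (knave) says "Exactly 1 of us is a knight" - this is FALSE (a lie) because there are 0 knights.
- Jack (knave) says "At least one of us is a knight" - this is FALSE (a lie) because no one is a knight.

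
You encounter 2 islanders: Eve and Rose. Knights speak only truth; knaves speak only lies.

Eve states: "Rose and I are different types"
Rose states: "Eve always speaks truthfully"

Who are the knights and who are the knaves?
Eve is a knave.
Rose is a knave.

Verification:
- Eve (knave) says "Rose and I are different types" - this is FALSE (a lie) because Eve is a knave and Rose is a knave.
- Rose (knave) says "Eve always speaks truthfully" - this is FALSE (a lie) because Eve is a knave.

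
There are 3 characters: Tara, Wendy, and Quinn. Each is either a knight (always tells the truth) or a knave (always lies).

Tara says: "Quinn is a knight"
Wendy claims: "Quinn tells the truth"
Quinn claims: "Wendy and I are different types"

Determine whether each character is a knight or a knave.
Tara is a knave.
Wendy is a knave.
Quinn is a knave.

Verification:
- Tara (knave) says "Quinn is a knight" - this is FALSE (a lie) because Quinn is a knave.
- Wendy (knave) says "Quinn tells the truth" - this is FALSE (a lie) because Quinn is a knave.
- Quinn (knave) says "Wendy and I are different types" - this is FALSE (a lie) because Quinn is a knave and Wendy is a knave.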